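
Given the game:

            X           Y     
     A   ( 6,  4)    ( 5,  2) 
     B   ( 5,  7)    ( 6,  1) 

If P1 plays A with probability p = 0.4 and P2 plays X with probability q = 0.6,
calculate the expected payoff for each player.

E[P1] = 5.48, E[P2] = 4.04

Work:
E[P1] = p·q·π₁(A,X) + p·(1-q)·π₁(A,Y) + (1-p)·q·π₁(B,X) + (1-p)·(1-q)·π₁(B,Y)
= 0.4·0.6·6 + 0.4·0.4·5 + 0.6·0.6·5 + 0.6·0.4·6
= 5.48

E[P2] = 4.04 (similar calculation)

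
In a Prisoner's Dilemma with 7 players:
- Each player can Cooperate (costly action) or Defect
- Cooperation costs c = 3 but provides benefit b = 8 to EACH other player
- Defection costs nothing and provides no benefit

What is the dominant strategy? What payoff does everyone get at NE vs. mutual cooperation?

Dominant: Defect; NE payoff = 0; Coop payoff = 45

Work:
Defect dominates (saves cost c = 3, benefit to others is external)
NE: All defect → everyone gets 0
If all cooperate: each receives (6)×8 - 3 = 45
Social dilemma: 45 > 0 but NE gives 0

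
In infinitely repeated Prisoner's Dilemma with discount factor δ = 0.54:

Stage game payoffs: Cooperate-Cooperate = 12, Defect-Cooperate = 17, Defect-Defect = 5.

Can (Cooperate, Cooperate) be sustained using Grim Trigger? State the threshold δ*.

δ* = 0.4167; since δ = 0.54 ≥ 0.4167, cooperation can be sustained

Work:
For Grim Trigger:
Cooperate forever: 12/(1-δ)
Defect then punished: 17 + 5·δ/(1-δ)
Need: 12/(1-δ) ≥ 17 + 5·δ/(1-δ)
Solving: δ ≥ (T-R)/(T-P) = (17-12)/(17-5) = 0.4167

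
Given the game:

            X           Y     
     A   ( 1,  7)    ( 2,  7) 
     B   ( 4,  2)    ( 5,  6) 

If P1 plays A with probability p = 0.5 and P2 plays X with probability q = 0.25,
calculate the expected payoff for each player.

E[P1] = 3.25, E[P2] = 6.0

Work:
E[P1] = p·q·π₁(A,X) + p·(1-q)·π₁(A,Y) + (1-p)·q·π₁(B,X) + (1-p)·(1-q)·π₁(B,Y)
= 0.5·0.25·1 + 0.5·0.75·2 + 0.5·0.25·4 + 0.5·0.75·5
= 3.25

E[P2] = 6.0 (similar calculation)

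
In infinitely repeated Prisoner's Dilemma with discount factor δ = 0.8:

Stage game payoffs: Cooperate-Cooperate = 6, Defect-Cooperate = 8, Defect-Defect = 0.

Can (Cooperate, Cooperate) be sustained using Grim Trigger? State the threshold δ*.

δ* = 0.25; since δ = 0.8 ≥ 0.25, cooperation can be sustained

Work:
For Grim Trigger:
Cooperate forever: 6/(1-δ)
Defect then punished: 8 + 0·δ/(1-δ)
Need: 6/(1-δ) ≥ 8 + 0·δ/(1-δ)
Solving: δ ≥ (T-R)/(T-P) = (8-6)/(8-0) = 0.25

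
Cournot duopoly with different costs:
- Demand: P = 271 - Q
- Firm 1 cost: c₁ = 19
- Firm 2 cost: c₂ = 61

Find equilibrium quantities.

q₁* = 98.0, q₂* = 56.0

Work:
Reaction: q₁ = (271 - 19 - q₂)/2
Reaction: q₂ = (271 - 61 - q₁)/2
Solve simultaneously:
q₁* = (271 - 2×19 + 61)/3 = 98.0
q₂* = (271 - 2×61 + 19)/3 = 56.0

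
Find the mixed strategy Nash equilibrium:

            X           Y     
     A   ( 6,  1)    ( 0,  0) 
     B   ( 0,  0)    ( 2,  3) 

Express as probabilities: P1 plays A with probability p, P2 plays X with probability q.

p = 0.75, q = 0.25

Work:
Find probabilities that make opponent indifferent:
P2 chooses q to make P1 indifferent between A and B
P1 chooses p to make P2 indifferent between X and Y
Mixed NE: P1 plays (A: 0.75, B: 0.25), P2 plays (X: 0.25, Y: 0.75)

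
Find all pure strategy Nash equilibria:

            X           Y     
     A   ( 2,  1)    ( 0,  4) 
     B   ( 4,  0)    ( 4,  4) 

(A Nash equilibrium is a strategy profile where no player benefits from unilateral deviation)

Nash equilibrium: (B, Y)

Work:
Best responses:
  P1 vs X: payoffs [2, 4] → best response B (payoff 4)
  P1 vs Y: payoffs [0, 4] → best response B (payoff 4)
  P2 vs A: payoffs [1, 4] → best response Y (payoff 4)
  P2 vs B: payoffs [0, 4] → best response Y (payoff 4)
Mutual best responses: (B,Y) → Nash equilibria.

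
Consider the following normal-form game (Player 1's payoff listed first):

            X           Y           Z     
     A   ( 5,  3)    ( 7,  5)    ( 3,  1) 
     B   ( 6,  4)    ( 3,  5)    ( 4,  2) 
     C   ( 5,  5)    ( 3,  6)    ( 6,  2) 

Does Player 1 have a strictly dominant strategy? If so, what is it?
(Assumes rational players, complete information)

No strictly dominant strategy exists for Player 1

Work:
A strategy strictly dominates another if it gives a strictly higher payoff against every opponent action. Compare each pair of P1's strategies column-by-column:
  A vs B: [5 vs 6, 7 vs 3, 3 vs 4] → A does not strictly dominate B (column X: 5 ≤ 6)
  A vs C: [5 vs 5, 7 vs 3, 3 vs 6] → A does not strictly dominate C (column X: 5 ≤ 5)
  B vs A: [6 vs 5, 3 vs 7, 4 vs 3] → B does not strictly dominate A (column Y: 3 ≤ 7)
  B vs C: [6 vs 5, 3 vs 3, 4 vs 6] → B does not strictly dominate C (column Y: 3 ≤ 3)
  C vs A: [5 vs 5, 3 vs 7, 6 vs 3] → C does not strictly dominate A (column X: 5 ≤ 5)
  C vs B: [5 vs 6, 3 vs 3, 6 vs 4] → C does not strictly dominate B (column X: 5 ≤ 6)
No single strategy strictly dominates all others → no strictly dominant strategy.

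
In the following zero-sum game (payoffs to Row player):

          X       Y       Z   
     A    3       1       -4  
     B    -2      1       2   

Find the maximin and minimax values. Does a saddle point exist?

Maximin = -2, Minimax = 1, Saddle: False

Work:
Row minimums: [-4, -2] → maximin = -2
Column maximums: [3, 1, 2] → minimax = 1
No saddle point (maximin ≠ minimax). Mixed strategy needed.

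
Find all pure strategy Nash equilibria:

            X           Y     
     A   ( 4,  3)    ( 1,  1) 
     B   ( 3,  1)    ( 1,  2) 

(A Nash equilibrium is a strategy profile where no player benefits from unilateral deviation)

Nash equilibrium: (A, X), (B, Y)

Work:
Best responses:
  P1 vs X: payoffs [4, 3] → best response A (payoff 4)
  P1 vs Y: payoffs [1, 1] → best response A/B (payoff 1)
  P2 vs A: payoffs [3, 1] → best response X (payoff 3)
  P2 vs B: payoffs [1, 2] → best response Y (payoff 2)
Mutual best responses: (A,X), (B,Y) → Nash equilibria.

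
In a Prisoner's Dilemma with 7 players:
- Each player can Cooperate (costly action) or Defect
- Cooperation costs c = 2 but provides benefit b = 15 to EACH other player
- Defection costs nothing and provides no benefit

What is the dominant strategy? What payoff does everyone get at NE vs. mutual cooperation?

Dominant: Defect; NE payoff = 0; Coop payoff = 88

Work:
Defect dominates (saves cost c = 2, benefit to others is external)
NE: All defect → everyone gets 0
If all cooperate: each receives (6)×15 - 2 = 88
Social dilemma: 88 > 0 but NE gives 0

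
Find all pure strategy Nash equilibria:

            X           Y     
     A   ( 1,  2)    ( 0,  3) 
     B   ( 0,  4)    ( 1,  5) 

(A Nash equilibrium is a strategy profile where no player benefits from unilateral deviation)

Nash equilibrium: (B, Y)

Work:
Best responses:
  P1 vs X: payoffs [1, 0] → best response A (payoff 1)
  P1 vs Y: payoffs [0, 1] → best response B (payoff 1)
  P2 vs A: payoffs [2, 3] → best response Y (payoff 3)
  P2 vs B: payoffs [4, 5] → best response Y (payoff 5)
Mutual best responses: (B,Y) → Nash equilibria.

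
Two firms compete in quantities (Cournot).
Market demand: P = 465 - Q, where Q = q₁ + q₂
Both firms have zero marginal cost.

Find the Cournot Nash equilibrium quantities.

q₁* = q₂* = 155.0; P* = 155.0

Work:
Profit: π_i = P·q_i = (a - q_i - q_j)·q_i
FOC: ∂π_i/∂q_i = a - 2q_i - q_j = 0
Reaction function: q_i = (465 - q_j)/2
Symmetry: q* = 465/3 = 155.0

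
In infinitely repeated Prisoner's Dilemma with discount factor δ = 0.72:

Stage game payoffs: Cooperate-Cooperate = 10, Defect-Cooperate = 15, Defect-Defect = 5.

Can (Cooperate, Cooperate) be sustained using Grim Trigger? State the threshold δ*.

δ* = 0.5; since δ = 0.72 ≥ 0.5, cooperation can be sustained

Work:
For Grim Trigger:
Cooperate forever: 10/(1-δ)
Defect then punished: 15 + 5·δ/(1-δ)
Need: 10/(1-δ) ≥ 15 + 5·δ/(1-δ)
Solving: δ ≥ (T-R)/(T-P) = (15-10)/(15-5) = 0.5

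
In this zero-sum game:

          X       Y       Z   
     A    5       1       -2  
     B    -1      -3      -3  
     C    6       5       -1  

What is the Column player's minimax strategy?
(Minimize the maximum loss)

Column should play Z, value = -1

Work:
Column player minimizes Row's maximum payoff:
Column X: max payoff to Row = 6
Column Y: max payoff to Row = 5
Column Z: max payoff to Row = -1
Minimum is -1, achieved by column Z.
Minimax strategy: Z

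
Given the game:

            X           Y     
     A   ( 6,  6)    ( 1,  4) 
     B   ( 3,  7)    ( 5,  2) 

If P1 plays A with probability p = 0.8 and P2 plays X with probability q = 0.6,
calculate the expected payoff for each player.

E[P1] = 3.96, E[P2] = 5.16

Work:
E[P1] = p·q·π₁(A,X) + p·(1-q)·π₁(A,Y) + (1-p)·q·π₁(B,X) + (1-p)·(1-q)·π₁(B,Y)
= 0.8·0.6·6 + 0.8·0.4·1 + 0.2·0.6·3 + 0.2·0.4·5
= 3.96

E[P2] = 5.16 (similar calculation)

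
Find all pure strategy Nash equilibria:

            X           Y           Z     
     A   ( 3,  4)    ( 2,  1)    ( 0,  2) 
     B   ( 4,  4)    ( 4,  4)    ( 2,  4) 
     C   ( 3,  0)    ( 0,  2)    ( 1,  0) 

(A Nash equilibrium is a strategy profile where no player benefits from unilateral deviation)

Nash equilibrium: (B, X), (B, Y), (B, Z)

Work:
Best responses:
  P1 vs X: payoffs [3, 4, 3] → best response B (payoff 4)
  P1 vs Y: payoffs [2, 4, 0] → best response B (payoff 4)
  P1 vs Z: payoffs [0, 2, 1] → best response B (payoff 2)
  P2 vs A: payoffs [4, 1, 2] → best response X (payoff 4)
  P2 vs B: payoffs [4, 4, 4] → best response X/Y/Z (payoff 4)
  P2 vs C: payoffs [0, 2, 0] → best response Y (payoff 2)
Mutual best responses: (B,X), (B,Y), (B,Z) → Nash equilibria.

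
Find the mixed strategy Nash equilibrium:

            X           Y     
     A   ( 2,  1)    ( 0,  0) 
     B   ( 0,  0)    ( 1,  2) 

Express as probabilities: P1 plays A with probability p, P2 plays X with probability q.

p = 0.6667, q = 0.3333

Work:
Find probabilities that make opponent indifferent:
P2 chooses q to make P1 indifferent between A and B
P1 chooses p to make P2 indifferent between X and Y
Mixed NE: P1 plays (A: 0.6667, B: 0.3333), P2 plays (X: 0.3333, Y: 0.6667)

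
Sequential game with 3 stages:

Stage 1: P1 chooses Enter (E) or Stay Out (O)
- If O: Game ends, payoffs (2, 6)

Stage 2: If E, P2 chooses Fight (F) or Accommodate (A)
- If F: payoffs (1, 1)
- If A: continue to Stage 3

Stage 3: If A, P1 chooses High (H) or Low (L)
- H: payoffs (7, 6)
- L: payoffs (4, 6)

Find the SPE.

SPE: (E, A, H); Outcome (7, 6)

Work:
Stage 3: P1 chooses H (7 vs 4)
Stage 2: P2: F->1, A->6 (anticipating H). Choose A
Stage 1: P1: O->2, E->7 (anticipating A, H). Choose E
SPE path: E -> A -> H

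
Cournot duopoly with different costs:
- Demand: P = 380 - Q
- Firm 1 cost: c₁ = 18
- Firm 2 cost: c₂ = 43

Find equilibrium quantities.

q₁* = 129.0, q₂* = 104.0

Work:
Reaction: q₁ = (380 - 18 - q₂)/2
Reaction: q₂ = (380 - 43 - q₁)/2
Solve simultaneously:
q₁* = (380 - 2×18 + 43)/3 = 129.0
q₂* = (380 - 2×43 + 18)/3 = 104.0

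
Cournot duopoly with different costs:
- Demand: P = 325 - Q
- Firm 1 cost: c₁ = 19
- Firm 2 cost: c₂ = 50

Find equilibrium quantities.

q₁* = 112.33, q₂* = 81.33

Work:
Reaction: q₁ = (325 - 19 - q₂)/2
Reaction: q₂ = (325 - 50 - q₁)/2
Solve simultaneously:
q₁* = (325 - 2×19 + 50)/3 = 112.33
q₂* = (325 - 2×50 + 19)/3 = 81.33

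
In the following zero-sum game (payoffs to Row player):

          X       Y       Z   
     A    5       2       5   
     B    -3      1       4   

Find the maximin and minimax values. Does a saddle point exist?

Maximin = 2, Minimax = 2, Saddle: True

Work:
Row minimums: [2, -3] → maximin = 2
Column maximums: [5, 2, 5] → minimax = 2
Saddle point exists! Game value = 2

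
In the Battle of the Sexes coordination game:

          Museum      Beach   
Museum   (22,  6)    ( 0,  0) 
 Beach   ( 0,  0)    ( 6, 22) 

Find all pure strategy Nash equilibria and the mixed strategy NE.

Pure NE: (Museum, Museum) and (Beach, Beach); Mixed NE: p = 0.7857, q = 0.2143

Work:
Check pure NE:
(Museum, Museum): (22, 6) - no unilateral deviation beneficial
(Beach, Beach): (6, 22) - no unilateral deviation beneficial
Mixed NE: P1 plays Museum with p = 0.7857, P2 plays Museum with q = 0.2143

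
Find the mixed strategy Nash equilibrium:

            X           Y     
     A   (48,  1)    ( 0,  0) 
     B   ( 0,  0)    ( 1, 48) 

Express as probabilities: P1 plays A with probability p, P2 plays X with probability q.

p = 0.9796, q = 0.0204

Work:
Find probabilities that make opponent indifferent:
P2 chooses q to make P1 indifferent between A and B
P1 chooses p to make P2 indifferent between X and Y
Mixed NE: P1 plays (A: 0.9796, B: 0.0204), P2 plays (X: 0.0204, Y: 0.9796)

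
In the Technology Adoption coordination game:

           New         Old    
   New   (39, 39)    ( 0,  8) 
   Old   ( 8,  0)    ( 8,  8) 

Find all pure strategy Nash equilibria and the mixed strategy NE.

Pure NE: (New, New) and (Old, Old); Mixed NE: p = 0.2051, q = 0.2051

Work:
Check pure NE:
(New, New): (39, 39) - no unilateral deviation beneficial
(Old, Old): (8, 8) - no unilateral deviation beneficial
Mixed NE: P1 plays New with p = 0.2051, P2 plays New with q = 0.2051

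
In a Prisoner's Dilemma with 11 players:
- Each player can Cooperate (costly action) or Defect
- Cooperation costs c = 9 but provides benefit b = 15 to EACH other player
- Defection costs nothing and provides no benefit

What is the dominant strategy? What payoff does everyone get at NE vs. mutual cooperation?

Dominant: Defect; NE payoff = 0; Coop payoff = 141

Work:
Defect dominates (saves cost c = 9, benefit to others is external)
NE: All defect → everyone gets 0
If all cooperate: each receives (10)×15 - 9 = 141
Social dilemma: 141 > 0 but NE gives 0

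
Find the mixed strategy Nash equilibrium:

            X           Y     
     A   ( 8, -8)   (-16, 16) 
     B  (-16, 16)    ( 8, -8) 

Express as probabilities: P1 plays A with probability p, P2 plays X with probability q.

p = 0.5, q = 0.5

Work:
Find probabilities that make opponent indifferent:
P2 chooses q to make P1 indifferent between A and B
P1 chooses p to make P2 indifferent between X and Y
Mixed NE: P1 plays (A: 0.5, B: 0.5), P2 plays (X: 0.5, Y: 0.5)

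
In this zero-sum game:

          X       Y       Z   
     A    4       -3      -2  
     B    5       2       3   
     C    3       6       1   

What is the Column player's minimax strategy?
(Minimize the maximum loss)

Column should play Z, value = 3

Work:
Column player minimizes Row's maximum payoff:
Column X: max payoff to Row = 5
Column Y: max payoff to Row = 6
Column Z: max payoff to Row = 3
Minimum is 3, achieved by column Z.
Minimax strategy: Z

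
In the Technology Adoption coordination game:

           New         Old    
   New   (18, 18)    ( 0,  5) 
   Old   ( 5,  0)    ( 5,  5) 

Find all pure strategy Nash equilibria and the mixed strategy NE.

Pure NE: (New, New) and (Old, Old); Mixed NE: p = 0.2778, q = 0.2778

Work:
Check pure NE:
(New, New): (18, 18) - no unilateral deviation beneficial
(Old, Old): (5, 5) - no unilateral deviation beneficial
Mixed NE: P1 plays New with p = 0.2778, P2 plays New with q = 0.2778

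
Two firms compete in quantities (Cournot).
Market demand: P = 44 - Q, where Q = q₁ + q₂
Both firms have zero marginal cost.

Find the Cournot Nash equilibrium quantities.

q₁* = q₂* = 14.67; P* = 14.67

Work:
Profit: π_i = P·q_i = (a - q_i - q_j)·q_i
FOC: ∂π_i/∂q_i = a - 2q_i - q_j = 0
Reaction function: q_i = (44 - q_j)/2
Symmetry: q* = 44/3 = 14.67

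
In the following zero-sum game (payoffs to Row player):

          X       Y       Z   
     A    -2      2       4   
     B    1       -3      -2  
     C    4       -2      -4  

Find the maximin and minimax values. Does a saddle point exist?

Maximin = -2, Minimax = 2, Saddle: False

Work:
Row minimums: [-2, -3, -4] → maximin = -2
Column maximums: [4, 2, 4] → minimax = 2
No saddle point (maximin ≠ minimax). Mixed strategy needed.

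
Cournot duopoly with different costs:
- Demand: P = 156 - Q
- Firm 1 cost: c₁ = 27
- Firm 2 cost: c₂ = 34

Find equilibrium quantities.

q₁* = 45.33, q₂* = 38.33

Work:
Reaction: q₁ = (156 - 27 - q₂)/2
Reaction: q₂ = (156 - 34 - q₁)/2
Solve simultaneously:
q₁* = (156 - 2×27 + 34)/3 = 45.33
q₂* = (156 - 2×34 + 27)/3 = 38.33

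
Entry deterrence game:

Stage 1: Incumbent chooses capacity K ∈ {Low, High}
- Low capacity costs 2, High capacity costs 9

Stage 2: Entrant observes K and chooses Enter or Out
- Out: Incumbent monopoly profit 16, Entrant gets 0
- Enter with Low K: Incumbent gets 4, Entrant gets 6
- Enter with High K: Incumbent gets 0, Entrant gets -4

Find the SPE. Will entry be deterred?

SPE: (High, Enter|Low, Out|High); Entry deterred. Incumbent net profit = 7

Work:
After Low K: Entrant enters (6 > 0)
After High K: Entrant stays out (-4 < 0)
Incumbent: Low → 4−2=2, High → 16−9=7
Incumbent chooses High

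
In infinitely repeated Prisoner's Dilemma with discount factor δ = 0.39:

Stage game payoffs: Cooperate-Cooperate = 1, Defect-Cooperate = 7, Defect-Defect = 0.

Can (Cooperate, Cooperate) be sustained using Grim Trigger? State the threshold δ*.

δ* = 0.8571; since δ = 0.39 < 0.8571, cooperation cannot be sustained

Work:
For Grim Trigger:
Cooperate forever: 1/(1-δ)
Defect then punished: 7 + 0·δ/(1-δ)
Need: 1/(1-δ) ≥ 7 + 0·δ/(1-δ)
Solving: δ ≥ (T-R)/(T-P) = (7-1)/(7-0) = 0.8571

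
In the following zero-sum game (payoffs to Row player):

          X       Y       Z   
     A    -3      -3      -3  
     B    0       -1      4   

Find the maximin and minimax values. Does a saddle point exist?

Maximin = -1, Minimax = -1, Saddle: True

Work:
Row minimums: [-3, -1] → maximin = -1
Column maximums: [0, -1, 4] → minimax = -1
Saddle point exists! Game value = -1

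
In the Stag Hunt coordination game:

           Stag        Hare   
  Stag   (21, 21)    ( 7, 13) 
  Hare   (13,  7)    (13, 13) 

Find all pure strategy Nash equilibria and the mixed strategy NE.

Pure NE: (Stag, Stag) and (Hare, Hare); Mixed NE: p = 0.4286, q = 0.4286

Work:
Check pure NE:
(Stag, Stag): (21, 21) - no unilateral deviation beneficial
(Hare, Hare): (13, 13) - no unilateral deviation beneficial
Mixed NE: P1 plays Stag with p = 0.4286, P2 plays Stag with q = 0.4286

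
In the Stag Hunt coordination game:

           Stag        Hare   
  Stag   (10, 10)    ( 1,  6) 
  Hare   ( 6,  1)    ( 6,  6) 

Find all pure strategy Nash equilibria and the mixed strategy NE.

Pure NE: (Stag, Stag) and (Hare, Hare); Mixed NE: p = 0.5556, q = 0.5556

Work:
Check pure NE:
(Stag, Stag): (10, 10) - no unilateral deviation beneficial
(Hare, Hare): (6, 6) - no unilateral deviation beneficial
Mixed NE: P1 plays Stag with p = 0.5556, P2 plays Stag with q = 0.5556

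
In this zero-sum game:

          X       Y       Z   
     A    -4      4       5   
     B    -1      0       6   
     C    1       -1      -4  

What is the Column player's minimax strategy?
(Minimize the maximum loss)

Column should play X, value = 1

Work:
Column player minimizes Row's maximum payoff:
Column X: max payoff to Row = 1
Column Y: max payoff to Row = 4
Column Z: max payoff to Row = 6
Minimum is 1, achieved by column X.
Minimax strategy: X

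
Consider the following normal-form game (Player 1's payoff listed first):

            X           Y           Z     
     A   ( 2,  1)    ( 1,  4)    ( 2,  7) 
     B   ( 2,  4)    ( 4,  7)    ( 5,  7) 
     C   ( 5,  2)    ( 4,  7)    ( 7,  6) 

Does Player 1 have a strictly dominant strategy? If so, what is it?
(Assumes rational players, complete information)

No strictly dominant strategy exists for Player 1

Work:
A strategy strictly dominates another if it gives a strictly higher payoff against every opponent action. Compare each pair of P1's strategies column-by-column:
  A vs B: [2 vs 2, 1 vs 4, 2 vs 5] → A does not strictly dominate B (column X: 2 ≤ 2)
  A vs C: [2 vs 5, 1 vs 4, 2 vs 7] → A does not strictly dominate C (column X: 2 ≤ 5)
  B vs A: [2 vs 2, 4 vs 1, 5 vs 2] → B does not strictly dominate A (column X: 2 ≤ 2)
  B vs C: [2 vs 5, 4 vs 4, 5 vs 7] → B does not strictly dominate C (column X: 2 ≤ 5)
  C vs A: [5 vs 2, 4 vs 1, 7 vs 2] → C strictly dominates A
  C vs B: [5 vs 2, 4 vs 4, 7 vs 5] → C does not strictly dominate B (column Y: 4 ≤ 4)
No single strategy strictly dominates all others → no strictly dominant strategy.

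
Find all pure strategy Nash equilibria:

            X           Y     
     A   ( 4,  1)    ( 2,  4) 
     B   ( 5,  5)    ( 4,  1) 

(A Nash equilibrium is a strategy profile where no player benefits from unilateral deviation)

Nash equilibrium: (B, X)

Work:
Best responses:
  P1 vs X: payoffs [4, 5] → best response B (payoff 5)
  P1 vs Y: payoffs [2, 4] → best response B (payoff 4)
  P2 vs A: payoffs [1, 4] → best response Y (payoff 4)
  P2 vs B: payoffs [5, 1] → best response X (payoff 5)
Mutual best responses: (B,X) → Nash equilibria.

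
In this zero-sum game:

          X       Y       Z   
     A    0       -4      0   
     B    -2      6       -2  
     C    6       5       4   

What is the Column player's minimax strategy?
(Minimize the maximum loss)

Column should play Z, value = 4

Work:
Column player minimizes Row's maximum payoff:
Column X: max payoff to Row = 6
Column Y: max payoff to Row = 6
Column Z: max payoff to Row = 4
Minimum is 4, achieved by column Z.
Minimax strategy: Z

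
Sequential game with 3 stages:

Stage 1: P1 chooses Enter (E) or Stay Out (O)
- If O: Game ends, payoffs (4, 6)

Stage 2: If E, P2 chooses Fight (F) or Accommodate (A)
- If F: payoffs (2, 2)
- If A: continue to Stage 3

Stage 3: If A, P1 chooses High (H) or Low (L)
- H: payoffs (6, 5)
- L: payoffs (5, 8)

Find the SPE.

SPE: (E, A, H); Outcome (6, 5)

Work:
Stage 3: P1 chooses H (6 vs 5)
Stage 2: P2: F->2, A->5 (anticipating H). Choose A
Stage 1: P1: O->4, E->6 (anticipating A, H). Choose E
SPE path: E -> A -> H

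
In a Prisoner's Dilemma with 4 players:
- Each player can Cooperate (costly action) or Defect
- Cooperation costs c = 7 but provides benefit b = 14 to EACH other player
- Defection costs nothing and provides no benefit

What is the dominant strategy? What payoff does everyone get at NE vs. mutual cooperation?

Dominant: Defect; NE payoff = 0; Coop payoff = 35

Work:
Defect dominates (saves cost c = 7, benefit to others is external)
NE: All defect → everyone gets 0
If all cooperate: each receives (3)×14 - 7 = 35
Social dilemma: 35 > 0 but NE gives 0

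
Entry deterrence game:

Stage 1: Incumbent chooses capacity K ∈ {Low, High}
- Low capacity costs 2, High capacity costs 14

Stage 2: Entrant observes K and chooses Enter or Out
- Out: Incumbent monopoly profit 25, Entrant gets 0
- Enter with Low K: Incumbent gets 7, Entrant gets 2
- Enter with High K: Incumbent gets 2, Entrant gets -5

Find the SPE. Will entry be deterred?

SPE: (High, Enter|Low, Out|High); Entry deterred. Incumbent net profit = 11

Work:
After Low K: Entrant enters (2 > 0)
After High K: Entrant stays out (-5 < 0)
Incumbent: Low → 7−2=5, High → 25−14=11
Incumbent chooses High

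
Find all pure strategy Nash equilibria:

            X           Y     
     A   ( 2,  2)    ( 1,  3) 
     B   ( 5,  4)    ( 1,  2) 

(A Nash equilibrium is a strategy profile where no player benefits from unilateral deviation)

Nash equilibrium: (A, Y), (B, X)

Work:
Best responses:
  P1 vs X: payoffs [2, 5] → best response B (payoff 5)
  P1 vs Y: payoffs [1, 1] → best response A/B (payoff 1)
  P2 vs A: payoffs [2, 3] → best response Y (payoff 3)
  P2 vs B: payoffs [4, 2] → best response X (payoff 4)
Mutual best responses: (A,Y), (B,X) → Nash equilibria.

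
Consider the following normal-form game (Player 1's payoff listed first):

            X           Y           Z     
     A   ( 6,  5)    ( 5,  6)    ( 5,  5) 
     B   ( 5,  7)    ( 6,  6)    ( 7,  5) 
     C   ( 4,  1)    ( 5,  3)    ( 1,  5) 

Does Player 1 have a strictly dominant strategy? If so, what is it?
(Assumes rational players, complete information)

No strictly dominant strategy exists for Player 1

Work:
A strategy strictly dominates another if it gives a strictly higher payoff against every opponent action. Compare each pair of P1's strategies column-by-column:
  A vs B: [6 vs 5, 5 vs 6, 5 vs 7] → A does not strictly dominate B (column Y: 5 ≤ 6)
  A vs C: [6 vs 4, 5 vs 5, 5 vs 1] → A does not strictly dominate C (column Y: 5 ≤ 5)
  B vs A: [5 vs 6, 6 vs 5, 7 vs 5] → B does not strictly dominate A (column X: 5 ≤ 6)
  B vs C: [5 vs 4, 6 vs 5, 7 vs 1] → B strictly dominates C
  C vs A: [4 vs 6, 5 vs 5, 1 vs 5] → C does not strictly dominate A (column X: 4 ≤ 6)
  C vs B: [4 vs 5, 5 vs 6, 1 vs 7] → C does not strictly dominate B (column X: 4 ≤ 5)
No single strategy strictly dominates all others → no strictly dominant strategy.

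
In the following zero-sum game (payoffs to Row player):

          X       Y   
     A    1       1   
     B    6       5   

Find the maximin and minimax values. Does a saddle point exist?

Maximin = 5, Minimax = 5, Saddle: True

Work:
Row minimums: [1, 5] → maximin = 5
Column maximums: [6, 5] → minimax = 5
Saddle point exists! Game value = 5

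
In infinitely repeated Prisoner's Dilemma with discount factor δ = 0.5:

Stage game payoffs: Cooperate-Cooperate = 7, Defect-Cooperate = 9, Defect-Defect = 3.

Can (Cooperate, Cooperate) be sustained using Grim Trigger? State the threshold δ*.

δ* = 0.3333; since δ = 0.5 ≥ 0.3333, cooperation can be sustained

Work:
For Grim Trigger:
Cooperate forever: 7/(1-δ)
Defect then punished: 9 + 3·δ/(1-δ)
Need: 7/(1-δ) ≥ 9 + 3·δ/(1-δ)
Solving: δ ≥ (T-R)/(T-P) = (9-7)/(9-3) = 0.3333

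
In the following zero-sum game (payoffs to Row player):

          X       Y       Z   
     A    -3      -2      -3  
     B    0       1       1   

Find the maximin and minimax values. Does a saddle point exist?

Maximin = 0, Minimax = 0, Saddle: True

Work:
Row minimums: [-3, 0] → maximin = 0
Column maximums: [0, 1, 1] → minimax = 0
Saddle point exists! Game value = 0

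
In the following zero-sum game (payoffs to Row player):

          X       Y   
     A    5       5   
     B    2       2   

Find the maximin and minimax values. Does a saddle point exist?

Maximin = 5, Minimax = 5, Saddle: True

Work:
Row minimums: [5, 2] → maximin = 5
Column maximums: [5, 5] → minimax = 5
Saddle point exists! Game value = 5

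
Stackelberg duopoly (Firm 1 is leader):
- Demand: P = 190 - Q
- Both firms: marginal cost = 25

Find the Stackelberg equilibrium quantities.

q₁* (leader) = 82.5, q₂* (follower) = 41.25

Work:
Follower's reaction: q₂ = (a - c - q₁)/2
Leader substitutes: π₁ = q₁·(a - q₁ - (a-c-q₁)/2 - c)
FOC: q₁* = (190 - 25)/2 = 82.50
Then: q₂* = (190 - 25 - 82.5)/2 = 41.25
Leader has first-mover advantage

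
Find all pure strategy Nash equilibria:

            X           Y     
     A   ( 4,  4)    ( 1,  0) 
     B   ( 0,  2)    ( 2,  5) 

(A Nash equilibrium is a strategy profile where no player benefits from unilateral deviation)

Nash equilibrium: (A, X), (B, Y)

Work:
Best responses:
  P1 vs X: payoffs [4, 0] → best response A (payoff 4)
  P1 vs Y: payoffs [1, 2] → best response B (payoff 2)
  P2 vs A: payoffs [4, 0] → best response X (payoff 4)
  P2 vs B: payoffs [2, 5] → best response Y (payoff 5)
Mutual best responses: (A,X), (B,Y) → Nash equilibria.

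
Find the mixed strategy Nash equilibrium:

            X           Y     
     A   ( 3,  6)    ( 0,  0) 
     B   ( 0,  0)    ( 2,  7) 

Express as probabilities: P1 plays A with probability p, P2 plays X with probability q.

p = 0.5385, q = 0.4

Work:
Find probabilities that make opponent indifferent:
P2 chooses q to make P1 indifferent between A and B
P1 chooses p to make P2 indifferent between X and Y
Mixed NE: P1 plays (A: 0.5385, B: 0.4615), P2 plays (X: 0.4, Y: 0.6)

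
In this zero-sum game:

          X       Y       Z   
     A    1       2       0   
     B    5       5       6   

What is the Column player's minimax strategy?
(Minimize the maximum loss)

Column should play X or Y (all achieve the minimum), value = 5

Work:
Column player minimizes Row's maximum payoff:
Column X: max payoff to Row = 5
Column Y: max payoff to Row = 5
Column Z: max payoff to Row = 6
Minimum is 5, achieved by columns X, Y (tied).
Each of X or Y is a minimax strategy.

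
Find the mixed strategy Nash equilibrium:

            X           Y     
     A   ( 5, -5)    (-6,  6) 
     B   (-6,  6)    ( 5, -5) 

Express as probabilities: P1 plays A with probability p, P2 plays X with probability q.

p = 0.5, q = 0.5

Work:
Find probabilities that make opponent indifferent:
P2 chooses q to make P1 indifferent between A and B
P1 chooses p to make P2 indifferent between X and Y
Mixed NE: P1 plays (A: 0.5, B: 0.5), P2 plays (X: 0.5, Y: 0.5)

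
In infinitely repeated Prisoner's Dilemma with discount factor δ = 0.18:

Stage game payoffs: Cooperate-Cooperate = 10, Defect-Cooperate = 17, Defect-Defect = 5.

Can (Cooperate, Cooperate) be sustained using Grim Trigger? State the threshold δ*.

δ* = 0.5833; since δ = 0.18 < 0.5833, cooperation cannot be sustained

Work:
For Grim Trigger:
Cooperate forever: 10/(1-δ)
Defect then punished: 17 + 5·δ/(1-δ)
Need: 10/(1-δ) ≥ 17 + 5·δ/(1-δ)
Solving: δ ≥ (T-R)/(T-P) = (17-10)/(17-5) = 0.5833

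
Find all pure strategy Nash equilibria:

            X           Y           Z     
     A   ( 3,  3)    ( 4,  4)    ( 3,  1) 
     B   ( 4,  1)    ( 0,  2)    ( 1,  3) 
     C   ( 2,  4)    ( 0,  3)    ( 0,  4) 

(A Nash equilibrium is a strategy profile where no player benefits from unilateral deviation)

Nash equilibrium: (A, Y)

Work:
Best responses:
  P1 vs X: payoffs [3, 4, 2] → best response B (payoff 4)
  P1 vs Y: payoffs [4, 0, 0] → best response A (payoff 4)
  P1 vs Z: payoffs [3, 1, 0] → best response A (payoff 3)
  P2 vs A: payoffs [3, 4, 1] → best response Y (payoff 4)
  P2 vs B: payoffs [1, 2, 3] → best response Z (payoff 3)
  P2 vs C: payoffs [4, 3, 4] → best response X/Z (payoff 4)
Mutual best responses: (A,Y) → Nash equilibria.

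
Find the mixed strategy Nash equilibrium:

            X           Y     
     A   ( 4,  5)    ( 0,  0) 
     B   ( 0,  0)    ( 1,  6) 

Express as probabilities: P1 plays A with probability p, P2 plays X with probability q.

p = 0.5455, q = 0.2

Work:
Find probabilities that make opponent indifferent:
P2 chooses q to make P1 indifferent between A and B
P1 chooses p to make P2 indifferent between X and Y
Mixed NE: P1 plays (A: 0.5455, B: 0.4545), P2 plays (X: 0.2, Y: 0.8)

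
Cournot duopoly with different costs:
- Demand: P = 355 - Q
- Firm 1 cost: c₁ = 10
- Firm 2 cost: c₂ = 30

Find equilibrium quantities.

q₁* = 121.67, q₂* = 101.67

Work:
Reaction: q₁ = (355 - 10 - q₂)/2
Reaction: q₂ = (355 - 30 - q₁)/2
Solve simultaneously:
q₁* = (355 - 2×10 + 30)/3 = 121.67
q₂* = (355 - 2×30 + 10)/3 = 101.67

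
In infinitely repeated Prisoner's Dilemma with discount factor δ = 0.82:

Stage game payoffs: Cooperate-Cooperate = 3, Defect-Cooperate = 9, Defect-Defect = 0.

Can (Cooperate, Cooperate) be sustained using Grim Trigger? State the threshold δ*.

δ* = 0.6667; since δ = 0.82 ≥ 0.6667, cooperation can be sustained

Work:
For Grim Trigger:
Cooperate forever: 3/(1-δ)
Defect then punished: 9 + 0·δ/(1-δ)
Need: 3/(1-δ) ≥ 9 + 0·δ/(1-δ)
Solving: δ ≥ (T-R)/(T-P) = (9-3)/(9-0) = 0.6667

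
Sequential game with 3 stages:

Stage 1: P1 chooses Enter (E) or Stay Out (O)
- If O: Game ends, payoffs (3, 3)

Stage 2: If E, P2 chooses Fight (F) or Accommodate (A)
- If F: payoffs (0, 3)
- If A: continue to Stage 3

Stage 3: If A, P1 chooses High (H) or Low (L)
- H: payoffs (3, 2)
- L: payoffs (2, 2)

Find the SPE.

SPE: (O, F, H); Outcome (3, 3)

Work:
Stage 3: P1 chooses H (3 vs 2)
Stage 2: P2: F->3, A->2 (anticipating H). Choose F
Stage 1: P1: O->3, E->0 (anticipating F, H). Choose O
SPE path: O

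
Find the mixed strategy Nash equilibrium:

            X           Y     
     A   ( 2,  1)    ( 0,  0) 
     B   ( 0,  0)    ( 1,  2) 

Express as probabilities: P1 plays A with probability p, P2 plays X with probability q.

p = 0.6667, q = 0.3333

Work:
Find probabilities that make opponent indifferent:
P2 chooses q to make P1 indifferent between A and B
P1 chooses p to make P2 indifferent between X and Y
Mixed NE: P1 plays (A: 0.6667, B: 0.3333), P2 plays (X: 0.3333, Y: 0.6667)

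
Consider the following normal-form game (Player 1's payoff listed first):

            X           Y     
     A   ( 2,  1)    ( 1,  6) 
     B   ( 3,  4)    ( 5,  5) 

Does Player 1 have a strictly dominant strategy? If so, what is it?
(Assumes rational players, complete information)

Yes, Player 1's strictly dominant strategy is B

Work:
A strategy strictly dominates another if it gives a strictly higher payoff against every opponent action. Compare each pair of P1's strategies column-by-column:
  A vs B: [2 vs 3, 1 vs 5] → A does not strictly dominate B (column X: 2 ≤ 3)
  B vs A: [3 vs 2, 5 vs 1] → B strictly dominates A
B strictly dominates every other strategy → strictly dominant.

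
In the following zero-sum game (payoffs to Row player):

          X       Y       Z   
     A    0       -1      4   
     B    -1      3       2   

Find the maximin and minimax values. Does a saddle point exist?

Maximin = -1, Minimax = 0, Saddle: False

Work:
Row minimums: [-1, -1] → maximin = -1
Column maximums: [0, 3, 4] → minimax = 0
No saddle point (maximin ≠ minimax). Mixed strategy needed.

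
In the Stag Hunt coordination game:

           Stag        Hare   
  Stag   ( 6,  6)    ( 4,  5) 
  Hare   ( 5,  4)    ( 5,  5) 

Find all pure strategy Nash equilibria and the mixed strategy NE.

Pure NE: (Stag, Stag) and (Hare, Hare); Mixed NE: p = 0.5, q = 0.5

Work:
Check pure NE:
(Stag, Stag): (6, 6) - no unilateral deviation beneficial
(Hare, Hare): (5, 5) - no unilateral deviation beneficial
Mixed NE: P1 plays Stag with p = 0.5, P2 plays Stag with q = 0.5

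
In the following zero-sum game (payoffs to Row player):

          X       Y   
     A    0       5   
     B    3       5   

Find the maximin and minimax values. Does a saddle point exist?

Maximin = 3, Minimax = 3, Saddle: True

Work:
Row minimums: [0, 3] → maximin = 3
Column maximums: [3, 5] → minimax = 3
Saddle point exists! Game value = 3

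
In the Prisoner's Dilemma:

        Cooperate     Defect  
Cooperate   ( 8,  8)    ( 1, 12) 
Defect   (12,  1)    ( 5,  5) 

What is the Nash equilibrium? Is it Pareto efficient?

(Defect, Defect) is NE; not Pareto efficient

Work:
Defect dominates Cooperate for both players:
If P2 cooperates: Defect (12) > Cooperate (8)
If P2 defects: Defect (5) > Cooperate (1)
NE: (Defect, Defect) with payoff (5, 5)
But (Cooperate, Cooperate) = (8, 8) Pareto dominates (5, 5)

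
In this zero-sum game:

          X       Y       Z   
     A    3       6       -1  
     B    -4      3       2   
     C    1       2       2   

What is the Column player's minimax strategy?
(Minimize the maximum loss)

Column should play Z, value = 2

Work:
Column player minimizes Row's maximum payoff:
Column X: max payoff to Row = 3
Column Y: max payoff to Row = 6
Column Z: max payoff to Row = 2
Minimum is 2, achieved by column Z.
Minimax strategy: Z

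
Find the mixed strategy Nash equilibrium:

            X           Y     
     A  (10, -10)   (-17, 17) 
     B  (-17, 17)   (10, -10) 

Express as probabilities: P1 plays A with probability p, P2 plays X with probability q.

p = 0.5, q = 0.5

Work:
Find probabilities that make opponent indifferent:
P2 chooses q to make P1 indifferent between A and B
P1 chooses p to make P2 indifferent between X and Y
Mixed NE: P1 plays (A: 0.5, B: 0.5), P2 plays (X: 0.5, Y: 0.5)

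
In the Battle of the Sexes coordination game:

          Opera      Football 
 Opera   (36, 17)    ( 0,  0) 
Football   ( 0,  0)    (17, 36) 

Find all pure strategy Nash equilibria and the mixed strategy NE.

Pure NE: (Opera, Opera) and (Football, Football); Mixed NE: p = 0.6792, q = 0.3208

Work:
Check pure NE:
(Opera, Opera): (36, 17) - no unilateral deviation beneficial
(Football, Football): (17, 36) - no unilateral deviation beneficial
Mixed NE: P1 plays Opera with p = 0.6792, P2 plays Opera with q = 0.3208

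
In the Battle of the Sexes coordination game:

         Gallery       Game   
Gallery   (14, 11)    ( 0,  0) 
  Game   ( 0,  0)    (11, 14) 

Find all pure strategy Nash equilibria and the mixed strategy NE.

Pure NE: (Gallery, Gallery) and (Game, Game); Mixed NE: p = 0.56, q = 0.44

Work:
Check pure NE:
(Gallery, Gallery): (14, 11) - no unilateral deviation beneficial
(Game, Game): (11, 14) - no unilateral deviation beneficial
Mixed NE: P1 plays Gallery with p = 0.56, P2 plays Gallery with q = 0.44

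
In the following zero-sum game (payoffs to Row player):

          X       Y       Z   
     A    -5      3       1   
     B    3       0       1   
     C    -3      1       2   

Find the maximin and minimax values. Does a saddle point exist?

Maximin = 0, Minimax = 2, Saddle: False

Work:
Row minimums: [-5, 0, -3] → maximin = 0
Column maximums: [3, 3, 2] → minimax = 2
No saddle point (maximin ≠ minimax). Mixed strategy needed.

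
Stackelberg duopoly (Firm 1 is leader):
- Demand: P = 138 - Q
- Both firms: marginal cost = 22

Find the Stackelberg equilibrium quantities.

q₁* (leader) = 58.0, q₂* (follower) = 29.0

Work:
Follower's reaction: q₂ = (a - c - q₁)/2
Leader substitutes: π₁ = q₁·(a - q₁ - (a-c-q₁)/2 - c)
FOC: q₁* = (138 - 22)/2 = 58.00
Then: q₂* = (138 - 22 - 58.0)/2 = 29.00
Leader has first-mover advantage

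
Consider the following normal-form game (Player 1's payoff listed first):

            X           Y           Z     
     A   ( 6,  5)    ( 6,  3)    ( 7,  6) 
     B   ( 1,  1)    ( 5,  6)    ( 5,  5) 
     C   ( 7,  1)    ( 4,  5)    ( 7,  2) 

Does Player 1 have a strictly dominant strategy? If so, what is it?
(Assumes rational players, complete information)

No strictly dominant strategy exists for Player 1

Work:
A strategy strictly dominates another if it gives a strictly higher payoff against every opponent action. Compare each pair of P1's strategies column-by-column:
  A vs B: [6 vs 1, 6 vs 5, 7 vs 5] → A strictly dominates B
  A vs C: [6 vs 7, 6 vs 4, 7 vs 7] → A does not strictly dominate C (column X: 6 ≤ 7)
  B vs A: [1 vs 6, 5 vs 6, 5 vs 7] → B does not strictly dominate A (column X: 1 ≤ 6)
  B vs C: [1 vs 7, 5 vs 4, 5 vs 7] → B does not strictly dominate C (column X: 1 ≤ 7)
  C vs A: [7 vs 6, 4 vs 6, 7 vs 7] → C does not strictly dominate A (column Y: 4 ≤ 6)
  C vs B: [7 vs 1, 4 vs 5, 7 vs 5] → C does not strictly dominate B (column Y: 4 ≤ 5)
No single strategy strictly dominates all others → no strictly dominant strategy.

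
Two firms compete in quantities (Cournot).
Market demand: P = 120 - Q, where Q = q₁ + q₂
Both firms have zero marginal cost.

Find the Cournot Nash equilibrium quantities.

q₁* = q₂* = 40.0; P* = 40.0

Work:
Profit: π_i = P·q_i = (a - q_i - q_j)·q_i
FOC: ∂π_i/∂q_i = a - 2q_i - q_j = 0
Reaction function: q_i = (120 - q_j)/2
Symmetry: q* = 120/3 = 40.0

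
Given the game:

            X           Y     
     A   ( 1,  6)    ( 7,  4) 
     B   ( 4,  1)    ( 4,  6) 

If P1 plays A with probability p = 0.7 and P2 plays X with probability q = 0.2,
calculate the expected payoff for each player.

E[P1] = 5.26, E[P2] = 4.58

Work:
E[P1] = p·q·π₁(A,X) + p·(1-q)·π₁(A,Y) + (1-p)·q·π₁(B,X) + (1-p)·(1-q)·π₁(B,Y)
= 0.7·0.2·1 + 0.7·0.8·7 + 0.3·0.2·4 + 0.3·0.8·4
= 5.26

E[P2] = 4.58 (similar calculation)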